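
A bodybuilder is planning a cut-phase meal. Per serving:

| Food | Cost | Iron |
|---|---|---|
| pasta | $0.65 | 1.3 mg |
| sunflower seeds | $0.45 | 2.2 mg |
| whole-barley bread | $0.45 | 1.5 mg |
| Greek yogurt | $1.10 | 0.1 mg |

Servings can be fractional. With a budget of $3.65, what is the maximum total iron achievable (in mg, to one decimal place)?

17.8 mg

Iron per dollar: sunflower seeds 4.889, whole-barley bread 3.333, pasta 2, Greek yogurt 0.09091.
With no serving limits, spend the whole cost allowance on sunflower seeds: $3.65 / $0.45 × 2.2 mg = 17.8 mg.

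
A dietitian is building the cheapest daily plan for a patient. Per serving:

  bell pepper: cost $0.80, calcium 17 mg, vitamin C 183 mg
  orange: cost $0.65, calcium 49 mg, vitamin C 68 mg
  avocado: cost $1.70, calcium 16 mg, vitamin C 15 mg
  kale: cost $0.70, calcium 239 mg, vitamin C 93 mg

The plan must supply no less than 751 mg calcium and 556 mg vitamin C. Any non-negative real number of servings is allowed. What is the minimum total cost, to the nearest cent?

bell pepper only: max(751/17, 556/183) = 44.18 servings → $35.34.
orange only: max(751/49, 556/68) = 15.33 servings → $9.96.
avocado only: max(751/16, 556/15) = 46.94 servings → $79.79.
kale only: max(751/239, 556/93) = 5.978 servings → $4.18.
bell pepper + orange: the both-tight solution has a negative serving — not a feasible corner.
bell pepper + avocado: intersection lies outside the first quadrant.
bell pepper + kale with both tight: 1.495 servings and 3.036 servings → $3.32.
orange + avocado: intersection lies outside the first quadrant.
orange + kale with both tight: 5.39 servings and 2.037 servings → $4.93.
avocado + kale with both tight: 30.06 servings and 1.13 servings → $51.90.
So the least-cost plan costs $3.32.

$3.32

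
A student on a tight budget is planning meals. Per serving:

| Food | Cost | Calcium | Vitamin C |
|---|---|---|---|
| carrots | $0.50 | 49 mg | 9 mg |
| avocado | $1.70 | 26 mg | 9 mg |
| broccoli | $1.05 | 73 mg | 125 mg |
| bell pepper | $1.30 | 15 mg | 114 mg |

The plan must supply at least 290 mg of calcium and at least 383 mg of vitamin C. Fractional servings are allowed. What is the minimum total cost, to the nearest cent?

$3.86

This is a tiny linear program; its minimum lies at a vertex of the feasible set. List the vertices and price them.
carrots only: max(290/49, 383/9) = 42.56 servings → $21.28.
avocado only: max(290/26, 383/9) = 42.56 servings → $72.34.
broccoli only: max(290/73, 383/125) = 3.973 servings → $4.17.
bell pepper only: max(290/15, 383/114) = 19.33 servings → $25.13.
carrots + avocado: the both-tight solution has a negative serving — not a feasible corner.
carrots + broccoli with both tight: 1.516 servings and 2.955 servings → $3.86.
carrots + bell pepper with both tight: 5.011 servings and 2.964 servings → $6.36.
avocado + broccoli with both tight: 3.197 servings and 2.834 servings → $8.41.
avocado + bell pepper with both tight: 9.655 servings and 2.597 servings → $19.79.
broccoli + bell pepper: intersection lies outside the first quadrant.
So the least-cost plan costs $3.86.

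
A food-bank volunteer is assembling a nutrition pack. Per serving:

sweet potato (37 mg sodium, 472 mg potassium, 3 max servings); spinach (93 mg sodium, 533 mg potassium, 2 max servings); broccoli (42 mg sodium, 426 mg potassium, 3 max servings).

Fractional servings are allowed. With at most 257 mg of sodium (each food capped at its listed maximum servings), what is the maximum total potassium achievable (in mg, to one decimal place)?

2808.6 mg

Potassium per mg sodium: sweet potato 12.76, broccoli 10.14, spinach 5.731.
Take 3 servings of sweet potato: uses 111 mg sodium, +1416.0 mg potassium (running total 1416.0 mg).
Take 3 servings of broccoli: uses 126 mg sodium, +1278.0 mg potassium (running total 2694.0 mg).
Take 0.2151 servings of spinach: uses 20 mg sodium, +114.6 mg potassium (running total 2808.6 mg).
Filling greedily by potassium-per-mg sodium is optimal for one linear limit, giving 2808.6 mg.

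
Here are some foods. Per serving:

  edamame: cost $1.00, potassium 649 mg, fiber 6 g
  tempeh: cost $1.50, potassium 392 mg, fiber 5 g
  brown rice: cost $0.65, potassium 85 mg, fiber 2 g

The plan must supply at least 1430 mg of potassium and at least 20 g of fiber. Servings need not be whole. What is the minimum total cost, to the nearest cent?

This is a tiny linear program; its minimum lies at a vertex of the feasible set. List the vertices and price them.
edamame only: max(1430/649, 20/6) = 3.333 servings → $3.33.
tempeh only: max(1430/392, 20/5) = 4 servings → $6.00.
brown rice only: max(1430/85, 20/2) = 16.82 servings → $10.94.
edamame + tempeh: intersection lies outside the first quadrant.
edamame + brown rice with both tight: 1.472 servings and 5.584 servings → $5.10.
tempeh + brown rice with both tight: 3.231 servings and 1.922 servings → $6.10.
The minimum over all feasible corners is $3.33.

$3.33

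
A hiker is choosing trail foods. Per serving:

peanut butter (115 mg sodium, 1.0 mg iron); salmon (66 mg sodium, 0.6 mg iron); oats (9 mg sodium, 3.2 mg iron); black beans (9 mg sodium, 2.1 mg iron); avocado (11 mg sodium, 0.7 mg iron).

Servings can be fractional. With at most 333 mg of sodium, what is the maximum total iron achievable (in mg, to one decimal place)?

118.4 mg

Iron per mg sodium: oats 0.3556, black beans 0.2333, avocado 0.06364, salmon 0.009091, peanut butter 0.008696.
With no serving limits, spend the whole sodium allowance on oats: 333 mg / 9 mg × 3.2 mg = 118.4 mg.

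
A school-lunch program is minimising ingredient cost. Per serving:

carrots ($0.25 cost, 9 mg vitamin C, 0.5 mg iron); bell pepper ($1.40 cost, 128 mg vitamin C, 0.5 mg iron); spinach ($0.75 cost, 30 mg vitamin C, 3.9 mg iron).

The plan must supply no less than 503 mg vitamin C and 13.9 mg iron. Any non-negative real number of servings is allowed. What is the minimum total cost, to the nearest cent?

This is a tiny linear program; its minimum lies at a vertex of the feasible set. List the vertices and price them.
carrots only: max(503/9, 13.9/0.5) = 55.89 servings → $13.97.
bell pepper only: max(503/128, 13.9/0.5) = 27.8 servings → $38.92.
spinach only: max(503/30, 13.9/3.9) = 16.77 servings → $12.57.
carrots + bell pepper with both tight: 25.68 servings and 2.124 servings → $9.39.
carrots + spinach: the both-tight solution has a negative serving — not a feasible corner.
bell pepper + spinach with both tight: 3.19 servings and 3.155 servings → $6.83.
Cheapest feasible corner: $6.83.

$6.83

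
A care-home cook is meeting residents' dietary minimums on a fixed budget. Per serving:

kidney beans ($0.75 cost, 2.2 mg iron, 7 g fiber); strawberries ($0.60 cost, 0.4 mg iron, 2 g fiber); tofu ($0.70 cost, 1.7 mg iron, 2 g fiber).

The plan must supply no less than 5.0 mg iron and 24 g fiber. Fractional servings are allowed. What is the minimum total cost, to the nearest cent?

$2.57

For a min-cost LP with two ≥-constraints, a basic feasible solution has at most two positive variables.
kidney beans only: max(5.0/2.2, 24/7) = 3.429 servings → $2.57.
strawberries only: max(5.0/0.4, 24/2) = 12.5 servings → $7.50.
tofu only: max(5.0/1.7, 24/2) = 12 servings → $8.40.
kidney beans + strawberries with both tight: 0.25 servings and 11.12 servings → $6.86.
kidney beans + tofu with both targets exact would need a negative amount; discard.
strawberries + tofu with both tight: 11.85 servings and 0.1538 servings → $7.22.
The minimum over all feasible corners is $2.57.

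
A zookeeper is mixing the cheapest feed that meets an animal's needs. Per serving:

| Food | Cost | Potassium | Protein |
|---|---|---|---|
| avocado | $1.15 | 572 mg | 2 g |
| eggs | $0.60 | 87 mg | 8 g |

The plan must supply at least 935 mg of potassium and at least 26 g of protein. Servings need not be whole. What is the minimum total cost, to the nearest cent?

An LP optimum is at a vertex; with two nutrient constraints at most two foods are used. Check each candidate.
avocado only: max(935/572, 26/2) = 13 servings → $14.95.
eggs only: max(935/87, 26/8) = 10.75 servings → $6.45.
avocado + eggs with both tight: 1.185 servings and 2.954 servings → $3.14.
So the least-cost plan costs $3.14.

$3.14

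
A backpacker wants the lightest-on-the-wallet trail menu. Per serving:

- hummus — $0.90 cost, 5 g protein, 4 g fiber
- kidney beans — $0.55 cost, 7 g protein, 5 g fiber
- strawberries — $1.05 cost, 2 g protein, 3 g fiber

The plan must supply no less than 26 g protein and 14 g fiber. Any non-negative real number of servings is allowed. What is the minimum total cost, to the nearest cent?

Compare the cost at each extreme point of the feasible region.
hummus only: max(26/5, 14/4) = 5.2 servings → $4.68.
kidney beans only: max(26/7, 14/5) = 3.714 servings → $2.04.
strawberries only: max(26/2, 14/3) = 13 servings → $13.65.
hummus + kidney beans: intersection lies outside the first quadrant.
hummus + strawberries with both targets exact would need a negative amount; discard.
kidney beans + strawberries with both targets exact would need a negative amount; discard.
Cheapest feasible corner: $2.04.

$2.04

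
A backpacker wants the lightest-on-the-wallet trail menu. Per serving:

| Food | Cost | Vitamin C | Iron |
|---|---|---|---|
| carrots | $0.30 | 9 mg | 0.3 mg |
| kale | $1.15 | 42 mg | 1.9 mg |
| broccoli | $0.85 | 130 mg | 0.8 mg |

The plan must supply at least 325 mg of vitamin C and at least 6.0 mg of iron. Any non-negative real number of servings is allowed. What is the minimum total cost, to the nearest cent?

$4.26

The cheapest plan sits at a corner of the feasible region — with two constraints it uses at most two foods.
carrots only: max(325/9, 6.0/0.3) = 36.11 servings → $10.83.
kale only: max(325/42, 6.0/1.9) = 7.738 servings → $8.90.
broccoli only: max(325/130, 6.0/0.8) = 7.5 servings → $6.38.
carrots + kale: intersection lies outside the first quadrant.
carrots + broccoli with both tight: 16.35 servings and 1.368 servings → $6.07.
kale + broccoli with both tight: 2.437 servings and 1.713 servings → $4.26.
Cheapest feasible corner: $4.26.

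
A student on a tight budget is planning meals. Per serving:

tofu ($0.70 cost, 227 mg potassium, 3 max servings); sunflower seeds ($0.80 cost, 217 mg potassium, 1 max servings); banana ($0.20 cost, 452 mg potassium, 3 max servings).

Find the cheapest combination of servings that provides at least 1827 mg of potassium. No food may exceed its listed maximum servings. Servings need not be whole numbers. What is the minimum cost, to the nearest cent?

Cost per mg of potassium: banana $0.0004, tofu $0.0031, sunflower seeds $0.0037.
Take 3 servings of banana: +1356.0 mg potassium for $0.60 (total $0.60, still need 471.0 mg).
Take 2.075 servings of tofu: +471.0 mg potassium for $1.45 (total $2.05, still need 0.0 mg).
Greedy by cheapest-per-mg is optimal for a single linear constraint, so the minimum cost is $2.05.

$2.05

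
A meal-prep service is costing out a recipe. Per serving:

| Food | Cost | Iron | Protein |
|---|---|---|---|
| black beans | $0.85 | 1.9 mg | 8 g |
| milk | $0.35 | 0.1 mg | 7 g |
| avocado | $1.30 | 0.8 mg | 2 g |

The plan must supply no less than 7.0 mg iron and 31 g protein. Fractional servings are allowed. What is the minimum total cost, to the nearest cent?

$3.20

This is a tiny linear program; its minimum lies at a vertex of the feasible set. List the vertices and price them.
black beans only: max(7.0/1.9, 31/8) = 3.875 servings → $3.29.
milk only: max(7.0/0.1, 31/7) = 70 servings → $24.50.
avocado only: max(7.0/0.8, 31/2) = 15.5 servings → $20.15.
black beans + milk with both tight: 3.672 servings and 0.232 servings → $3.20.
black beans + avocado: the both-tight solution has a negative serving — not a feasible corner.
milk + avocado with both tight: 2 servings and 8.5 servings → $11.75.
So the least-cost plan costs $3.20.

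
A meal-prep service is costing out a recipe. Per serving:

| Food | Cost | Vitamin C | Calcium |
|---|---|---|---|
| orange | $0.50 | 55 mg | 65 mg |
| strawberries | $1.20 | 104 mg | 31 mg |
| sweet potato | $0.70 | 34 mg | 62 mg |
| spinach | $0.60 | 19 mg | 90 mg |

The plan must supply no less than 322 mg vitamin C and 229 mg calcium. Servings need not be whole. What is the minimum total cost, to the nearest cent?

$2.93

The cheapest plan sits at a corner of the feasible region — with two constraints it uses at most two foods.
orange only: max(322/55, 229/65) = 5.855 servings → $2.93.
strawberries only: max(322/104, 229/31) = 7.387 servings → $8.86.
sweet potato only: max(322/34, 229/62) = 9.471 servings → $6.63.
spinach only: max(322/19, 229/90) = 16.95 servings → $10.17.
orange + strawberries with both tight: 2.737 servings and 1.649 servings → $3.35.
orange + sweet potato with both targets exact would need a negative amount; discard.
orange + spinach with both targets exact would need a negative amount; discard.
strawberries + sweet potato with both tight: 2.258 servings and 2.565 servings → $4.50.
strawberries + spinach with both tight: 2.808 servings and 1.577 servings → $4.32.
sweet potato + spinach: intersection lies outside the first quadrant.
The minimum over all feasible corners is $2.93.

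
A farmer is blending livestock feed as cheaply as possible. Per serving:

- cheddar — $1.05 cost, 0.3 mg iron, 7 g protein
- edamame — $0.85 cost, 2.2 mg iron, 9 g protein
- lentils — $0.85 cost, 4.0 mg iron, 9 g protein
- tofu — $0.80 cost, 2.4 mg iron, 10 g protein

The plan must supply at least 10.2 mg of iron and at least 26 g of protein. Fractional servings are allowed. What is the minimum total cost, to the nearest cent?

$2.36

Compare the cost at each extreme point of the feasible region.
cheddar only: max(10.2/0.3, 26/7) = 34 servings → $35.70.
edamame only: max(10.2/2.2, 26/9) = 4.636 servings → $3.94.
lentils only: max(10.2/4.0, 26/9) = 2.889 servings → $2.46.
tofu only: max(10.2/2.4, 26/10) = 4.25 servings → $3.40.
cheddar + edamame: intersection lies outside the first quadrant.
cheddar + lentils with both tight: 0.4822 servings and 2.514 servings → $2.64.
cheddar + tofu with both targets exact would need a negative amount; discard.
edamame + lentils with both tight: 0.7531 servings and 2.136 servings → $2.46.
edamame + tofu with both targets exact would need a negative amount; discard.
lentils + tofu with both tight: 2.152 servings and 0.663 servings → $2.36.
Cheapest feasible corner: $2.36.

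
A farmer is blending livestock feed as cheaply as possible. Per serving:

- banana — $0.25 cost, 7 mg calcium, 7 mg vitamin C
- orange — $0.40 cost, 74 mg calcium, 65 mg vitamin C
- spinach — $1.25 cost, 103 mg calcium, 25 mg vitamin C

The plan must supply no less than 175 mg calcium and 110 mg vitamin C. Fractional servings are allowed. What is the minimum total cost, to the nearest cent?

$0.95

Check every corner: each single food scaled to meet both minima, and each pair solved so both constraints bind.
banana only: max(175/7, 110/7) = 25 servings → $6.25.
orange only: max(175/74, 110/65) = 2.365 servings → $0.95.
spinach only: max(175/103, 110/25) = 4.4 servings → $5.50.
banana + orange: the both-tight solution has a negative serving — not a feasible corner.
banana + spinach with both tight: 12.74 servings and 0.8333 servings → $4.23.
orange + spinach with both tight: 1.436 servings and 0.6677 servings → $1.41.
Cheapest feasible corner: $0.95.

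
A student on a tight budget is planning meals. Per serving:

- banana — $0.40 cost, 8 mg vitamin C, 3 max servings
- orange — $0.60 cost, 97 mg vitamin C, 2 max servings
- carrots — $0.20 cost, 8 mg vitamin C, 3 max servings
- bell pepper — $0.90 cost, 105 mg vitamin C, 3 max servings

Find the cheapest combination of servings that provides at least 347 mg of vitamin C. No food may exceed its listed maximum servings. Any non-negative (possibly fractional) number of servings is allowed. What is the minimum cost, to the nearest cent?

$2.51

Cost per mg of vitamin C: orange $0.0062, bell pepper $0.0086, carrots $0.0250, banana $0.0500.
Take 2 servings of orange: +194.0 mg vitamin C for $1.20 (total $1.20, still need 153.0 mg).
Take 1.457 servings of bell pepper: +153.0 mg vitamin C for $1.31 (total $2.51, still need 0.0 mg).
Filling from the cheapest source first is optimal under one linear minimum: $2.51.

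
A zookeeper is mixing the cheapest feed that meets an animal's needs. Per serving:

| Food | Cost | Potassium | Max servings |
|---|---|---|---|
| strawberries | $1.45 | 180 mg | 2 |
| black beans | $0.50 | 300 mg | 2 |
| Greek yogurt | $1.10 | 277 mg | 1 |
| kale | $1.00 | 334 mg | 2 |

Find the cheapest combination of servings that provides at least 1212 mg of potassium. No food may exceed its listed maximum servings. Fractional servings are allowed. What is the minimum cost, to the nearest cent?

Cost per mg of potassium: black beans $0.0017, kale $0.0030, Greek yogurt $0.0040, strawberries $0.0081.
Take 2 servings of black beans: +600.0 mg potassium for $1.00 (total $1.00, still need 612.0 mg).
Take 1.832 servings of kale: +612.0 mg potassium for $1.83 (total $2.83, still need 0.0 mg).
Filling from the cheapest source first is optimal under one linear minimum: $2.83.

$2.83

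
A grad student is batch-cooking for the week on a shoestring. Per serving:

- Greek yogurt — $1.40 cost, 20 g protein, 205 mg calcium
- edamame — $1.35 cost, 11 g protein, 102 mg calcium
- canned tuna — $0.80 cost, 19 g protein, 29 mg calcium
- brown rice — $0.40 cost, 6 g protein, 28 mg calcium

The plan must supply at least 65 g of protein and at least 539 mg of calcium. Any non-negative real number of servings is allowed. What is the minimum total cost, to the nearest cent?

Minimising a linear cost over {protein ≥ 65, calcium ≥ 539, servings ≥ 0} — the optimum is at a vertex, using one or two foods.
Greek yogurt only: max(65/20, 539/205) = 3.25 servings → $4.55.
edamame only: max(65/11, 539/102) = 5.909 servings → $7.98.
canned tuna only: max(65/19, 539/29) = 18.59 servings → $14.87.
brown rice only: max(65/6, 539/28) = 19.25 servings → $7.70.
Greek yogurt + edamame with both targets exact would need a negative amount; discard.
Greek yogurt + canned tuna with both tight: 2.521 servings and 0.7677 servings → $4.14.
Greek yogurt + brown rice with both tight: 2.11 servings and 3.799 servings → $4.47.
edamame + canned tuna with both tight: 5.161 servings and 0.433 servings → $7.31.
edamame + brown rice with both tight: 4.651 servings and 2.306 servings → $7.20.
canned tuna + brown rice: intersection lies outside the first quadrant.
So the least-cost plan costs $4.14.

$4.14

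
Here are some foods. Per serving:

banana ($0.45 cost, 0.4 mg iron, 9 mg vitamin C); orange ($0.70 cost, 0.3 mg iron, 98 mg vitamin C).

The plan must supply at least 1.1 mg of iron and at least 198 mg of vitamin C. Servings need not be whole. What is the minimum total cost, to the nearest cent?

Check every corner: each single food scaled to meet both minima, and each pair solved so both constraints bind.
banana only: max(1.1/0.4, 198/9) = 22 servings → $9.90.
orange only: max(1.1/0.3, 198/98) = 3.667 servings → $2.57.
banana + orange with both tight: 1.326 servings and 1.899 servings → $1.93.
The minimum over all feasible corners is $1.93.

$1.93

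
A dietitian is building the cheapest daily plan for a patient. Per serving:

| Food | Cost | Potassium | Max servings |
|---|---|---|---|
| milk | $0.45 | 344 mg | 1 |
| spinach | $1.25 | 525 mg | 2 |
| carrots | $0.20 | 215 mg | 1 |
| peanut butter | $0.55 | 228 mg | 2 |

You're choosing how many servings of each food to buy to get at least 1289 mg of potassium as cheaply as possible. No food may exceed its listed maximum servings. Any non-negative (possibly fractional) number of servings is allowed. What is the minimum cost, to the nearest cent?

Cost per mg of potassium: carrots $0.0009, milk $0.0013, spinach $0.0024, peanut butter $0.0024.
Take 1 serving of carrots: +215.0 mg potassium for $0.20 (total $0.20, still need 1074.0 mg).
Take 1 serving of milk: +344.0 mg potassium for $0.45 (total $0.65, still need 730.0 mg).
Take 1.39 servings of spinach: +730.0 mg potassium for $1.74 (total $2.39, still need 0.0 mg).
Filling from the cheapest source first is optimal under one linear minimum: $2.39.

$2.39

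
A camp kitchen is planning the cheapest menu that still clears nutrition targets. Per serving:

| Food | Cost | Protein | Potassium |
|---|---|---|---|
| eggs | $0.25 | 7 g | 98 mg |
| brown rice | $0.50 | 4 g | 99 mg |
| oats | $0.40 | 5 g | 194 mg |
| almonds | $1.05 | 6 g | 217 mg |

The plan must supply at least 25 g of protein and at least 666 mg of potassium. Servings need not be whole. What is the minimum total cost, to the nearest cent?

Compare the cost at each extreme point of the feasible region.
eggs only: max(25/7, 666/98) = 6.796 servings → $1.70.
brown rice only: max(25/4, 666/99) = 6.727 servings → $3.36.
oats only: max(25/5, 666/194) = 5 servings → $2.00.
almonds only: max(25/6, 666/217) = 4.167 servings → $4.38.
eggs + brown rice with both targets exact would need a negative amount; discard.
eggs + oats with both tight: 1.751 servings and 2.548 servings → $1.46.
eggs + almonds with both tight: 1.535 servings and 2.376 servings → $2.88.
brown rice + oats with both tight: 5.409 servings and 0.6726 servings → $2.97.
brown rice + almonds with both tight: 5.215 servings and 0.6898 servings → $3.33.
oats + almonds with both targets exact would need a negative amount; discard.
So the least-cost plan costs $1.46.

$1.46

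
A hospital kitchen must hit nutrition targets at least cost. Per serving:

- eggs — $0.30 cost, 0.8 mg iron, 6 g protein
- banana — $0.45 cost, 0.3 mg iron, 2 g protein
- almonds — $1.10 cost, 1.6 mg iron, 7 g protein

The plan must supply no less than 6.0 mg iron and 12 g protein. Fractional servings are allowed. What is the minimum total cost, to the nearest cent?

The cheapest plan sits at a corner of the feasible region — with two constraints it uses at most two foods.
eggs only: max(6.0/0.8, 12/6) = 7.5 servings → $2.25.
banana only: max(6.0/0.3, 12/2) = 20 servings → $9.00.
almonds only: max(6.0/1.6, 12/7) = 3.75 servings → $4.12.
eggs + banana: intersection lies outside the first quadrant.
eggs + almonds with both targets exact would need a negative amount; discard.
banana + almonds: intersection lies outside the first quadrant.
Cheapest feasible corner: $2.25.

$2.25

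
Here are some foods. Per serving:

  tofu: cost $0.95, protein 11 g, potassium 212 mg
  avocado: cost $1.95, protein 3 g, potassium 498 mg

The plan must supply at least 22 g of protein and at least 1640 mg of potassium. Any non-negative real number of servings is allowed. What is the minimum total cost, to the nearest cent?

$6.57

This is a tiny linear program; its minimum lies at a vertex of the feasible set. List the vertices and price them.
tofu only: max(22/11, 1640/212) = 7.736 servings → $7.35.
avocado only: max(22/3, 1640/498) = 7.333 servings → $14.30.
tofu + avocado with both tight: 1.247 servings and 2.762 servings → $6.57.
Cheapest feasible corner: $6.57.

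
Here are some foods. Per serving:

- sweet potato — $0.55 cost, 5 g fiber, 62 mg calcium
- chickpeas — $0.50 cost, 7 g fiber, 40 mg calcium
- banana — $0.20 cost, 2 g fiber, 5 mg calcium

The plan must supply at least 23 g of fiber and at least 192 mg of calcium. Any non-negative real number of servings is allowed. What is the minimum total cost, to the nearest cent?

$1.99

A basic optimal solution has at most two foods positive. Try each food alone and each pair with both targets met exactly.
sweet potato only: max(23/5, 192/62) = 4.6 servings → $2.53.
chickpeas only: max(23/7, 192/40) = 4.8 servings → $2.40.
banana only: max(23/2, 192/5) = 38.4 servings → $7.68.
sweet potato + chickpeas with both tight: 1.812 servings and 1.991 servings → $1.99.
sweet potato + banana with both tight: 2.717 servings and 4.707 servings → $2.44.
chickpeas + banana: the both-tight solution has a negative serving — not a feasible corner.
The minimum over all feasible corners is $1.99.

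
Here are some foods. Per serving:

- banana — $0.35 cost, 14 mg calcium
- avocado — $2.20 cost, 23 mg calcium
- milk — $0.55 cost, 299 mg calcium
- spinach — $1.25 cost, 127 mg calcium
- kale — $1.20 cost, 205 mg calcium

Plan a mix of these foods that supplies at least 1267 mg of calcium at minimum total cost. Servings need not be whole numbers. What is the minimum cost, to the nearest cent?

$2.33

Cost per mg of calcium: milk $0.0018, kale $0.0059, spinach $0.0098, banana $0.0250, avocado $0.0957.
With no serving limits, use only milk: 1267 mg / 299 mg = 4.237 servings × $0.55 = $2.33.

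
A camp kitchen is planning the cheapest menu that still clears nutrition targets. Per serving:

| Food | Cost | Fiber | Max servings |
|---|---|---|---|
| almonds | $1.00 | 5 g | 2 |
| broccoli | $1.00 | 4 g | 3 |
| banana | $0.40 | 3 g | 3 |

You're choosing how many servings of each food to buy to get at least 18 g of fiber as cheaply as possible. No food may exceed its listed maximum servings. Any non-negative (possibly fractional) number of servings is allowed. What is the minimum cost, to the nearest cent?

Cost per g of fiber: banana $0.1333, almonds $0.2000, broccoli $0.2500.
Take 3 servings of banana: +9.0 g fiber for $1.20 (total $1.20, still need 9.0 g).
Take 1.8 servings of almonds: +9.0 g fiber for $1.80 (total $3.00, still need 0.0 g).
Greedy by cheapest-per-g is optimal for a single linear constraint, so the minimum cost is $3.00.

$3.00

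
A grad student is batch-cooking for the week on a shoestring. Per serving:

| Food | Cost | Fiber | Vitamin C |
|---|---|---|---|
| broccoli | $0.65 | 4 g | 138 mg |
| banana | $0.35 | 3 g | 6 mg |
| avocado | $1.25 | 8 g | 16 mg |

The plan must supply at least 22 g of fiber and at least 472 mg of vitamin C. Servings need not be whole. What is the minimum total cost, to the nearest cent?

An LP optimum is at a vertex; with two nutrient constraints at most two foods are used. Check each candidate.
broccoli only: max(22/4, 472/138) = 5.5 servings → $3.58.
banana only: max(22/3, 472/6) = 78.67 servings → $27.53.
avocado only: max(22/8, 472/16) = 29.5 servings → $36.88.
broccoli + banana with both tight: 3.292 servings and 2.944 servings → $3.17.
broccoli + avocado with both tight: 3.292 servings and 1.104 servings → $3.52.
banana + avocado (both tight): parallel constraints — no distinct corner.
The minimum over all feasible corners is $3.17.

$3.17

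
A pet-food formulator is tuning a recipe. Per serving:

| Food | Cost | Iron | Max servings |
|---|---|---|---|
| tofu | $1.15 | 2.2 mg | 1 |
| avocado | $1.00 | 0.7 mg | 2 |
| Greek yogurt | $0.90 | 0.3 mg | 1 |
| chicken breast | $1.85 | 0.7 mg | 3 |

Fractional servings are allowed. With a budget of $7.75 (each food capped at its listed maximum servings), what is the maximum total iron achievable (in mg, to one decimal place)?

5.3 mg

Iron per dollar: tofu 1.913, avocado 0.7, chicken breast 0.3784, Greek yogurt 0.3333.
Take 1 serving of tofu: spends $1.15, +2.2 mg iron (running total 2.2 mg).
Take 2 servings of avocado: spends $2.00, +1.4 mg iron (running total 3.6 mg).
Take 2.486 servings of chicken breast: spends $4.60, +1.7 mg iron (running total 5.3 mg).
Greedy by best ratio exhausts the cost allowance optimally: 5.3 mg.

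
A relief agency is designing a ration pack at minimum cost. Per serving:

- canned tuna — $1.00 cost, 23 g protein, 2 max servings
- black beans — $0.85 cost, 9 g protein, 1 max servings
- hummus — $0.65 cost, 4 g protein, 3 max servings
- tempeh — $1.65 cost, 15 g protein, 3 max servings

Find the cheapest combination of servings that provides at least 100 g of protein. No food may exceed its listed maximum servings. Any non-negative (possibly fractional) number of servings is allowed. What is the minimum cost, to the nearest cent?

Cost per g of protein: canned tuna $0.0435, black beans $0.0944, tempeh $0.1100, hummus $0.1625.
Take 2 servings of canned tuna: +46.0 g protein for $2.00 (total $2.00, still need 54.0 g).
Take 1 serving of black beans: +9.0 g protein for $0.85 (total $2.85, still need 45.0 g).
Take 3 servings of tempeh: +45.0 g protein for $4.95 (total $7.80, still need 0.0 g).
Filling from the cheapest source first is optimal under one linear minimum: $7.80.

$7.80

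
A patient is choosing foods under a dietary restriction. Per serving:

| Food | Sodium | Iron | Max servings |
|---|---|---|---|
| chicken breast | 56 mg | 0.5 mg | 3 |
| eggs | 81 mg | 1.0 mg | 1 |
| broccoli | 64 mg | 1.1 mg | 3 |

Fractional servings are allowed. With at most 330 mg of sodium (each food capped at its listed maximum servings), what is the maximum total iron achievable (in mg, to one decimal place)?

Iron per mg sodium: broccoli 0.01719, eggs 0.01235, chicken breast 0.008929.
Take 3 servings of broccoli: uses 192 mg sodium, +3.3 mg iron (running total 3.3 mg).
Take 1 serving of eggs: uses 81 mg sodium, +1.0 mg iron (running total 4.3 mg).
Take 1.018 servings of chicken breast: uses 57 mg sodium, +0.5 mg iron (running total 4.8 mg).
Filling greedily by iron-per-mg sodium is optimal for one linear limit, giving 4.8 mg.

4.8 mg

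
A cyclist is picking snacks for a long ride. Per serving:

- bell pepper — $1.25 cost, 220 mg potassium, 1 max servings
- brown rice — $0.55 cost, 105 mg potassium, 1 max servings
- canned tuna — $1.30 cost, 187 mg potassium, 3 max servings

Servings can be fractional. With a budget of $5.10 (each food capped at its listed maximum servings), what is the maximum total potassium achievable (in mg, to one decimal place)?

Potassium per dollar: brown rice 190.9, bell pepper 176, canned tuna 143.8.
Take 1 serving of brown rice: spends $0.55, +105.0 mg potassium (running total 105.0 mg).
Take 1 serving of bell pepper: spends $1.25, +220.0 mg potassium (running total 325.0 mg).
Take 2.538 servings of canned tuna: spends $3.30, +474.7 mg potassium (running total 799.7 mg).
Greedy by best ratio exhausts the cost allowance optimally: 799.7 mg.

799.7 mg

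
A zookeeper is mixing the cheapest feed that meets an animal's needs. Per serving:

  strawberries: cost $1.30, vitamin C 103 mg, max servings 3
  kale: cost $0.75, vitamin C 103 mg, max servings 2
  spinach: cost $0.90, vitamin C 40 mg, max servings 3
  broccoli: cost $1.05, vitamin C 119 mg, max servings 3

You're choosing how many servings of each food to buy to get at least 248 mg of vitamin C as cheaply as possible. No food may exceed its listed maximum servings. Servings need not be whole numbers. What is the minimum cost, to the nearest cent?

Cost per mg of vitamin C: kale $0.0073, broccoli $0.0088, strawberries $0.0126, spinach $0.0225.
Take 2 servings of kale: +206.0 mg vitamin C for $1.50 (total $1.50, still need 42.0 mg).
Take 0.3529 servings of broccoli: +42.0 mg vitamin C for $0.37 (total $1.87, still need 0.0 mg).
Filling from the cheapest source first is optimal under one linear minimum: $1.87.

$1.87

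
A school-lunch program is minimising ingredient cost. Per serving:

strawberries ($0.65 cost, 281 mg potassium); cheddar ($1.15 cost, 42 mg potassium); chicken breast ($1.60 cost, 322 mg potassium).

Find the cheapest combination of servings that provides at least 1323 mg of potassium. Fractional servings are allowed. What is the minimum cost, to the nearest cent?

Cost per mg of potassium: strawberries $0.0023, chicken breast $0.0050, cheddar $0.0274.
With no serving limits, use only strawberries: 1323 mg / 281 mg = 4.708 servings × $0.65 = $3.06.

$3.06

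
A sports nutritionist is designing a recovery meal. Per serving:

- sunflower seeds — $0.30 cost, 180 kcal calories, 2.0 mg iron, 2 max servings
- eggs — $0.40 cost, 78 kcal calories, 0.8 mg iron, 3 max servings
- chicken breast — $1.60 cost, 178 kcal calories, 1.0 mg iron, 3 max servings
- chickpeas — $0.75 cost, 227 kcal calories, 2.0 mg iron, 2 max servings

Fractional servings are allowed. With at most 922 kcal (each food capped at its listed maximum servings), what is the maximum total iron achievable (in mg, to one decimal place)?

Iron per kcal: sunflower seeds 0.01111, eggs 0.01026, chickpeas 0.008811, chicken breast 0.005618.
Take 2 servings of sunflower seeds: uses 360 kcal, +4.0 mg iron (running total 4.0 mg).
Take 3 servings of eggs: uses 234 kcal, +2.4 mg iron (running total 6.4 mg).
Take 1.445 servings of chickpeas: uses 328 kcal, +2.9 mg iron (running total 9.3 mg).
Filling greedily by iron-per-kcal is optimal for one linear limit, giving 9.3 mg.

9.3 mg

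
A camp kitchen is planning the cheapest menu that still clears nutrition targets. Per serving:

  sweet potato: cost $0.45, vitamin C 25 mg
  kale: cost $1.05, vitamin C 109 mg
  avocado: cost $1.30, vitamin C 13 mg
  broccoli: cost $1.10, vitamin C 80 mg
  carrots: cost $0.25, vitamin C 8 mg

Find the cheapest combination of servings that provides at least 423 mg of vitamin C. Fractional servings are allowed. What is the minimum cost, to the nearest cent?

$4.07

Cost per mg of vitamin C: kale $0.0096, broccoli $0.0138, sweet potato $0.0180, carrots $0.0312, avocado $0.1000.
With no serving limits, use only kale: 423 mg / 109 mg = 3.881 servings × $1.05 = $4.07.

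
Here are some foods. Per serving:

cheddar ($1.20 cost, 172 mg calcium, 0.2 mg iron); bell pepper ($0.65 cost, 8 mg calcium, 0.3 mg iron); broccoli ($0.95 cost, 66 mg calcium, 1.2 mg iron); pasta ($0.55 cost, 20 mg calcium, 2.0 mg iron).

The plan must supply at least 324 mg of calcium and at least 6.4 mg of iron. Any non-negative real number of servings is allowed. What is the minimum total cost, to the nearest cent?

$3.51

With two linear requirements the optimum uses one or two foods; enumerate the corners.
cheddar only: max(324/172, 6.4/0.2) = 32 servings → $38.40.
bell pepper only: max(324/8, 6.4/0.3) = 40.5 servings → $26.32.
broccoli only: max(324/66, 6.4/1.2) = 5.333 servings → $5.07.
pasta only: max(324/20, 6.4/2.0) = 16.2 servings → $8.91.
cheddar + bell pepper with both tight: 0.92 servings and 20.72 servings → $14.57.
cheddar + broccoli: the both-tight solution has a negative serving — not a feasible corner.
cheddar + pasta with both tight: 1.529 servings and 3.047 servings → $3.51.
bell pepper + broccoli with both tight: 3.294 servings and 4.51 servings → $6.43.
bell pepper + pasta: the both-tight solution has a negative serving — not a feasible corner.
broccoli + pasta with both tight: 4.815 servings and 0.3111 servings → $4.75.
The minimum over all feasible corners is $3.51.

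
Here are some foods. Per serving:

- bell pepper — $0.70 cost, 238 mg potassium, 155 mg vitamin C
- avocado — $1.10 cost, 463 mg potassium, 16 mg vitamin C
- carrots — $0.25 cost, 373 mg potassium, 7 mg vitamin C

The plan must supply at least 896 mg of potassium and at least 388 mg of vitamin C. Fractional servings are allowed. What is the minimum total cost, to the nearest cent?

bell pepper only: max(896/238, 388/155) = 3.765 servings → $2.64.
avocado only: max(896/463, 388/16) = 24.25 servings → $26.68.
carrots only: max(896/373, 388/7) = 55.43 servings → $13.86.
bell pepper + avocado with both tight: 2.433 servings and 0.6848 servings → $2.46.
bell pepper + carrots with both tight: 2.466 servings and 0.8288 servings → $1.93.
avocado + carrots: the both-tight solution has a negative serving — not a feasible corner.
So the least-cost plan costs $1.93.

$1.93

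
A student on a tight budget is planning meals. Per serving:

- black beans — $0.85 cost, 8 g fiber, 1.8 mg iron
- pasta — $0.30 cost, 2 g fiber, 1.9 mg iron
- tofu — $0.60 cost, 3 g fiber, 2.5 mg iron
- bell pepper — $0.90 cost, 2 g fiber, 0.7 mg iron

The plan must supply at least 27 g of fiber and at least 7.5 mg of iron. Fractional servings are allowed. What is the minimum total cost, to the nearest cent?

black beans only: max(27/8, 7.5/1.8) = 4.167 servings → $3.54.
pasta only: max(27/2, 7.5/1.9) = 13.5 servings → $4.05.
tofu only: max(27/3, 7.5/2.5) = 9 servings → $5.40.
bell pepper only: max(27/2, 7.5/0.7) = 13.5 servings → $12.15.
black beans + pasta with both tight: 3.129 servings and 0.9828 servings → $2.95.
black beans + tofu with both tight: 3.082 servings and 0.7808 servings → $3.09.
black beans + bell pepper with both tight: 1.95 servings and 5.7 servings → $6.79.
pasta + tofu: the both-tight solution has a negative serving — not a feasible corner.
pasta + bell pepper: intersection lies outside the first quadrant.
tofu + bell pepper with both targets exact would need a negative amount; discard.
The minimum over all feasible corners is $2.95.

$2.95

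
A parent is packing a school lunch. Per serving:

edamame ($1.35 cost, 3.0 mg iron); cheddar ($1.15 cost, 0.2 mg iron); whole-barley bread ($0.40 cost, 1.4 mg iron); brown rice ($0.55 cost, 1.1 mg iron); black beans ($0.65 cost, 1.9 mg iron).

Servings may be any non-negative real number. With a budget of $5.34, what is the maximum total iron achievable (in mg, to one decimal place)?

18.7 mg

Iron per dollar: whole-barley bread 3.5, black beans 2.923, edamame 2.222, brown rice 2, cheddar 0.1739.
With no serving limits, spend the whole cost allowance on whole-barley bread: $5.34 / $0.40 × 1.4 mg = 18.7 mg.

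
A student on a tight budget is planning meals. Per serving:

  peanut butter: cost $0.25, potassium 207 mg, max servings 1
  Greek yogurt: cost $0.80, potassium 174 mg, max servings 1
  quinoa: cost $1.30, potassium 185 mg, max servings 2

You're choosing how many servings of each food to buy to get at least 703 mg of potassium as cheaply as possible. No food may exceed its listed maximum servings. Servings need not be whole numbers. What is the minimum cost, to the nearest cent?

$3.31

Cost per mg of potassium: peanut butter $0.0012, Greek yogurt $0.0046, quinoa $0.0070.
Take 1 serving of peanut butter: +207.0 mg potassium for $0.25 (total $0.25, still need 496.0 mg).
Take 1 serving of Greek yogurt: +174.0 mg potassium for $0.80 (total $1.05, still need 322.0 mg).
Take 1.741 servings of quinoa: +322.0 mg potassium for $2.26 (total $3.31, still need 0.0 mg).
Greedy by cheapest-per-mg is optimal for a single linear constraint, so the minimum cost is $3.31.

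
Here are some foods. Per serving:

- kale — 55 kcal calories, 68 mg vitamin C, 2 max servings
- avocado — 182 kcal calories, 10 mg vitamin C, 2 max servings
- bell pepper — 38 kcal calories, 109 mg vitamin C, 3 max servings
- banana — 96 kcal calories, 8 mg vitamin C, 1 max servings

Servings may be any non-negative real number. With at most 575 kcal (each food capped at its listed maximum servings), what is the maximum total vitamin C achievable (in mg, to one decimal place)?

485.0 mg

Vitamin C per kcal: bell pepper 2.868, kale 1.236, banana 0.08333, avocado 0.05495.
Take 3 servings of bell pepper: uses 114 kcal, +327.0 mg vitamin C (running total 327.0 mg).
Take 2 servings of kale: uses 110 kcal, +136.0 mg vitamin C (running total 463.0 mg).
Take 1 serving of banana: uses 96 kcal, +8.0 mg vitamin C (running total 471.0 mg).
Take 1.401 servings of avocado: uses 255 kcal, +14.0 mg vitamin C (running total 485.0 mg).
Filling greedily by vitamin C-per-kcal is optimal for one linear limit, giving 485.0 mg.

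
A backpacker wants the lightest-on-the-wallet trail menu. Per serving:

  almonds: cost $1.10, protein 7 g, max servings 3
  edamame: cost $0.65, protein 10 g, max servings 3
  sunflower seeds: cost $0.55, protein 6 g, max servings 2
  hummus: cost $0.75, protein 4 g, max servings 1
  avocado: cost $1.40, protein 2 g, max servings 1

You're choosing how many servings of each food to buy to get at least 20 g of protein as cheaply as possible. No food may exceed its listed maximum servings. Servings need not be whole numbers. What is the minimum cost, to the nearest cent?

$1.30

Cost per g of protein: edamame $0.0650, sunflower seeds $0.0917, almonds $0.1571, hummus $0.1875, avocado $0.7000.
Take 2 servings of edamame: +20.0 g protein for $1.30 (total $1.30, still need 0.0 g).
Filling from the cheapest source first is optimal under one linear minimum: $1.30.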